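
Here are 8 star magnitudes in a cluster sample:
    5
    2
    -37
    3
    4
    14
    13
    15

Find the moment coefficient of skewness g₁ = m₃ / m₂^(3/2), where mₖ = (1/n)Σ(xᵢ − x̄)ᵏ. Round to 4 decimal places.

x̄ = (5 + 2 - 37 + 3 + 4 + 14 + 13 + 15) / 8 = 2.3750
deviations (xᵢ − x̄): 2.6250, -0.3750, -39.3750, 0.6250, 1.6250, 11.6250, 10.6250, 12.6250
Σ(xᵢ − x̄)² = 1967.8750 ⇒ m₂ = 1967.8750/8 = 245.98438
Σ(xᵢ − x̄)³ = -56241.2813 ⇒ m₃ = -56241.2813/8 = -7030.16016
m₂^(3/2) = 245.98438^(1.5) = 3857.99164
g₁ = m₃ / m₂^(3/2) = -7030.16016 / 3857.99164 ≈ -1.8222

-1.8222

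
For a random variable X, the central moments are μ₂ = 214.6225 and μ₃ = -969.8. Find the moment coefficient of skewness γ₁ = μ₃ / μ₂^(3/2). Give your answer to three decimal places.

σ = √μ₂ = √214.6225 = 14.65000
σ³ = μ₂^(3/2) = 3144.21963
γ₁ = μ₃/σ³ = -969.8 / 3144.21963 ≈ -0.308

-0.308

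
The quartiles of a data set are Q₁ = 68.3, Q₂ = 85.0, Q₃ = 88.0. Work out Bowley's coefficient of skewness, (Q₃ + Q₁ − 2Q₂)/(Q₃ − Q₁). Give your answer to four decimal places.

-0.6954

numerator: Q₃ + Q₁ − 2Q₂ = 88.0 + 68.3 − 2×85.0 = -13.7000
denominator: Q₃ − Q₁ = 88.0 − 68.3 = 19.7000
Bowley skewness = -13.7000 / 19.7000 ≈ -0.6954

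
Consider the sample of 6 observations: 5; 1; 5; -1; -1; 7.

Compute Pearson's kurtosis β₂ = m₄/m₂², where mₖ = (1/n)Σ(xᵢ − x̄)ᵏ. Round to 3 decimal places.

1.331

x̄ = 2.6667
Σ(xᵢ − x̄)² = 59.3333 ⇒ m₂ = 9.88889
Σ(xᵢ − x̄)⁴ = 781.1111 ⇒ m₄ = 130.18519
m₂² = 97.79012
β₂ = m₄/m₂² = 130.18519 / 97.79012 ≈ 1.331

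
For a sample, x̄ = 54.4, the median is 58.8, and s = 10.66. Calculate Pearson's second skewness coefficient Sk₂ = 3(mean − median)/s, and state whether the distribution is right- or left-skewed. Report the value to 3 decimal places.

-1.238, left-skewed

Sk₂ = 3(54.4 − 58.8) / 10.66 = 3 × -4.4000 / 10.66
    = -13.2000 / 10.66 ≈ -1.238
Sk₂ < 0 ⇒ mean < median ⇒ left-skewed (negative skew).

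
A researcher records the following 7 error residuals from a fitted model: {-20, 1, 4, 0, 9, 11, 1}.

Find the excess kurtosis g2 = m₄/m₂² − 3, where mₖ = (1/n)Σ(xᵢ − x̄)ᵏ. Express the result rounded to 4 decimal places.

0.7832

x̄ = 0.8571
Σ(xᵢ − x̄)² = 614.8571 ⇒ m₂ = 87.83673
Σ(xᵢ − x̄)⁴ = 204321.1545 ⇒ m₄ = 29188.73636
m₂² = 7715.29196
g2 = m₄/m₂² − 3 = 3.78323 − 3 ≈ 0.7832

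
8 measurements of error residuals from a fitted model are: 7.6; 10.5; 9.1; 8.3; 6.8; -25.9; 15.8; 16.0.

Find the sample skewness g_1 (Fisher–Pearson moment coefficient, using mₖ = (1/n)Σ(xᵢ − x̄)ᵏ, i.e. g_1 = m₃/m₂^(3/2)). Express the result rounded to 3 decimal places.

-1.946

x̄ = (7.6 + 10.5 + 9.1 + 8.3 + 6.8 - 25.9 + 15.8 + 16.0) / 8 = 6.0250
deviations (xᵢ − x̄): 1.5750, 4.4750, 3.0750, 2.2750, 0.7750, -31.9250, 9.7750, 9.9750
Σ(xᵢ − x̄)² = 1251.9950 ⇒ m₂ = 1251.9950/8 = 156.49937
Σ(xᵢ − x̄)³ = -30476.7757 ⇒ m₃ = -30476.7757/8 = -3809.59697
m₂^(3/2) = 156.49937^(1.5) = 1957.80265
g_1 = m₃ / m₂^(3/2) = -3809.59697 / 1957.80265 ≈ -1.946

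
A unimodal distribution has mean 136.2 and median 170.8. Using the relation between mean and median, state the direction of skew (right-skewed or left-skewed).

mean − median = 136.2 − 170.8 = -34.6
mean < median ⇒ the longer tail is on the left ⇒ left-skewed (negatively skewed).

left-skewed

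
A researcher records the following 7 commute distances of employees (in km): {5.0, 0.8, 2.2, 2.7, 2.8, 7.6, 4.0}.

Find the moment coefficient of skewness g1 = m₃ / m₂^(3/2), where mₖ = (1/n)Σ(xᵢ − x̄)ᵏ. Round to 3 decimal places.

x̄ = (5.0 + 0.8 + 2.2 + 2.7 + 2.8 + 7.6 + 4.0) / 7 = 3.5857
deviations (xᵢ − x̄): 1.4143, -2.7857, -1.3857, -0.8857, -0.7857, 4.0143, 0.4143
Σ(xᵢ − x̄)² = 29.3686 ⇒ m₂ = 29.3686/7 = 4.19551
Σ(xᵢ − x̄)³ = 42.1297 ⇒ m₃ = 42.1297/7 = 6.01852
m₂^(3/2) = 4.19551^(1.5) = 8.59364
g1 = m₃ / m₂^(3/2) = 6.01852 / 8.59364 ≈ 0.700

0.700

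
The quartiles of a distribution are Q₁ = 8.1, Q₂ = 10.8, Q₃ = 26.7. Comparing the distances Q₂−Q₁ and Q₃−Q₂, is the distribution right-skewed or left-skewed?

Q₂ − Q₁ = 2.7;  Q₃ − Q₂ = 15.9
Q₃ − Q₂ > Q₂ − Q₁ ⇒ the upper half is more spread out ⇒ right-skewed.

right-skewed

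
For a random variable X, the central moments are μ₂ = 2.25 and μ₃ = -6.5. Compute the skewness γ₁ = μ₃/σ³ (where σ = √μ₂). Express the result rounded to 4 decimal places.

σ = √μ₂ = √2.25 = 1.50000
σ³ = μ₂^(3/2) = 3.37500
γ₁ = μ₃/σ³ = -6.5 / 3.37500 ≈ -1.9259

-1.9259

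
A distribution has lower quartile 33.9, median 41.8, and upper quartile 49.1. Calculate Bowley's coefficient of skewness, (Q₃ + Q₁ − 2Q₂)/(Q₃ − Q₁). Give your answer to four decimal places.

-0.0395

numerator: Q₃ + Q₁ − 2Q₂ = 49.1 + 33.9 − 2×41.8 = -0.6000
denominator: Q₃ − Q₁ = 49.1 − 33.9 = 15.2000
Bowley skewness = -0.6000 / 15.2000 ≈ -0.0395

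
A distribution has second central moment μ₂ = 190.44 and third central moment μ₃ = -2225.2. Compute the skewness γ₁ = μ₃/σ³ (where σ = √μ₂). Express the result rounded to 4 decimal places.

-0.8467

σ = √μ₂ = √190.44 = 13.80000
σ³ = μ₂^(3/2) = 2628.07200
γ₁ = μ₃/σ³ = -2225.2 / 2628.07200 ≈ -0.8467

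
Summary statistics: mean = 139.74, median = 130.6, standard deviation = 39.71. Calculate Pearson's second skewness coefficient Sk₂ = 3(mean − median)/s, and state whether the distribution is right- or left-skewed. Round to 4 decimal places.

Sk₂ = 3(139.74 − 130.6) / 39.71 = 3 × 9.1400 / 39.71
    = 27.4200 / 39.71 ≈ 0.6905
Sk₂ > 0 ⇒ mean > median ⇒ right-skewed (positive skew).

0.6905, right-skewed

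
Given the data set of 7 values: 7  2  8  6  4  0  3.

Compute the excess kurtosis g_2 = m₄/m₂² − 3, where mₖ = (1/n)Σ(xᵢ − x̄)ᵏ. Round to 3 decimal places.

x̄ = 4.2857
Σ(xᵢ − x̄)² = 49.4286 ⇒ m₂ = 7.06122
Σ(xᵢ − x̄)⁴ = 620.6356 ⇒ m₄ = 88.66222
m₂² = 49.86089
g_2 = m₄/m₂² − 3 = 1.77819 − 3 ≈ -1.222

-1.222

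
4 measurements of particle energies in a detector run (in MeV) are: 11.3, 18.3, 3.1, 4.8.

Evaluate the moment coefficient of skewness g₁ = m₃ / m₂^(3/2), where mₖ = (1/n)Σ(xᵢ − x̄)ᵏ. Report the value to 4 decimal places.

x̄ = (11.3 + 18.3 + 3.1 + 4.8) / 4 = 9.3750
deviations (xᵢ − x̄): 1.9250, 8.9250, -6.2750, -4.5750
Σ(xᵢ − x̄)² = 143.6675 ⇒ m₂ = 143.6675/4 = 35.91688
Σ(xᵢ − x̄)³ = 375.2201 ⇒ m₃ = 375.2201/4 = 93.80503
m₂^(3/2) = 35.91688^(1.5) = 215.25231
g₁ = m₃ / m₂^(3/2) = 93.80503 / 215.25231 ≈ 0.4358

0.4358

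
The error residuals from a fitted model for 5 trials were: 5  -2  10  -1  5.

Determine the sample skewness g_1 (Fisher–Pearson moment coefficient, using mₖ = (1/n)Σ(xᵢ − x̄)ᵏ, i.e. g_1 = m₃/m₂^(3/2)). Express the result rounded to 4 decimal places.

x̄ = (5 - 2 + 10 - 1 + 5) / 5 = 3.4000
deviations (xᵢ − x̄): 1.6000, -5.4000, 6.6000, -4.4000, 1.6000
Σ(xᵢ − x̄)² = 97.2000 ⇒ m₂ = 97.2000/5 = 19.44000
Σ(xᵢ − x̄)³ = 53.0400 ⇒ m₃ = 53.0400/5 = 10.60800
m₂^(3/2) = 19.44000^(1.5) = 85.71255
g_1 = m₃ / m₂^(3/2) = 10.60800 / 85.71255 ≈ 0.1238

0.1238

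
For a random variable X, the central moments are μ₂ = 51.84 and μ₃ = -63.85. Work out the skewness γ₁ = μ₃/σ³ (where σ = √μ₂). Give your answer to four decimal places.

-0.1711

σ = √μ₂ = √51.84 = 7.20000
σ³ = μ₂^(3/2) = 373.24800
γ₁ = μ₃/σ³ = -63.85 / 373.24800 ≈ -0.1711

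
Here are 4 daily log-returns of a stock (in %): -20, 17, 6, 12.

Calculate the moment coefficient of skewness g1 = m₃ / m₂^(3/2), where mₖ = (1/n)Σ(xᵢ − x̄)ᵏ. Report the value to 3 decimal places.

x̄ = (-20 + 17 + 6 + 12) / 4 = 3.7500
deviations (xᵢ − x̄): -23.7500, 13.2500, 2.2500, 8.2500
Σ(xᵢ − x̄)² = 812.7500 ⇒ m₂ = 812.7500/4 = 203.18750
Σ(xᵢ − x̄)³ = -10497.3750 ⇒ m₃ = -10497.3750/4 = -2624.34375
m₂^(3/2) = 203.18750^(1.5) = 2896.31291
g1 = m₃ / m₂^(3/2) = -2624.34375 / 2896.31291 ≈ -0.906

-0.906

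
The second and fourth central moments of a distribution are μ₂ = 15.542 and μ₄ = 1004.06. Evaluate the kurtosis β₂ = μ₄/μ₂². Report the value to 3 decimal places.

4.157

μ₂² = 15.542² = 241.55376
μ₄/μ₂² = 1004.06 / 241.55376 = 4.15667
β₂ ≈ 4.157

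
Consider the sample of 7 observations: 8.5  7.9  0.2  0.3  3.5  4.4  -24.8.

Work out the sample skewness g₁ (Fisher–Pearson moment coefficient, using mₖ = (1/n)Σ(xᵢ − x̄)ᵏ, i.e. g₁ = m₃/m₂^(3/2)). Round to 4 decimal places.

-1.6978

x̄ = (8.5 + 7.9 + 0.2 + 0.3 + 3.5 + 4.4 - 24.8) / 7 = 0.0000
deviations (xᵢ − x̄): 8.5000, 7.9000, 0.2000, 0.3000, 3.5000, 4.4000, -24.8000
Σ(xᵢ − x̄)² = 781.4400 ⇒ m₂ = 781.4400/7 = 111.63429
Σ(xᵢ − x̄)³ = -14017.7340 ⇒ m₃ = -14017.7340/7 = -2002.53343
m₂^(3/2) = 111.63429^(1.5) = 1179.49579
g₁ = m₃ / m₂^(3/2) = -2002.53343 / 1179.49579 ≈ -1.6978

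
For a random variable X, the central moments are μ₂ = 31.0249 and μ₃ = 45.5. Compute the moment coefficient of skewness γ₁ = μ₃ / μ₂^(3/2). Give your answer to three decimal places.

0.263

σ = √μ₂ = √31.0249 = 5.57000
σ³ = μ₂^(3/2) = 172.80869
γ₁ = μ₃/σ³ = 45.5 / 172.80869 ≈ 0.263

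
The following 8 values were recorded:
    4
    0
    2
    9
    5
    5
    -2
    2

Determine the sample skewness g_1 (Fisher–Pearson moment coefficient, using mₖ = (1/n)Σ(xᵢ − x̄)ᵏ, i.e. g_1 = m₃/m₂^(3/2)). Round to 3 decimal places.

0.189

x̄ = (4 + 0 + 2 + 9 + 5 + 5 - 2 + 2) / 8 = 3.1250
deviations (xᵢ − x̄): 0.8750, -3.1250, -1.1250, 5.8750, 1.8750, 1.8750, -5.1250, -1.1250
Σ(xᵢ − x̄)² = 80.8750 ⇒ m₂ = 80.8750/8 = 10.10938
Σ(xᵢ − x̄)³ = 48.6563 ⇒ m₃ = 48.6563/8 = 6.08203
m₂^(3/2) = 10.10938^(1.5) = 32.14300
g_1 = m₃ / m₂^(3/2) = 6.08203 / 32.14300 ≈ 0.189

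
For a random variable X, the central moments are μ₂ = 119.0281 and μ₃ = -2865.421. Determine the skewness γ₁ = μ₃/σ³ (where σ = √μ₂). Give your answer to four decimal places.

-2.2066

σ = √μ₂ = √119.0281 = 10.91000
σ³ = μ₂^(3/2) = 1298.59657
γ₁ = μ₃/σ³ = -2865.421 / 1298.59657 ≈ -2.2066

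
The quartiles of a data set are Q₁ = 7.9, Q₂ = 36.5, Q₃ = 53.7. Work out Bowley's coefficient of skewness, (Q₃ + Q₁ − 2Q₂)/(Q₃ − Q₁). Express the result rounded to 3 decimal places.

numerator: Q₃ + Q₁ − 2Q₂ = 53.7 + 7.9 − 2×36.5 = -11.4000
denominator: Q₃ − Q₁ = 53.7 − 7.9 = 45.8000
Bowley skewness = -11.4000 / 45.8000 ≈ -0.249

-0.249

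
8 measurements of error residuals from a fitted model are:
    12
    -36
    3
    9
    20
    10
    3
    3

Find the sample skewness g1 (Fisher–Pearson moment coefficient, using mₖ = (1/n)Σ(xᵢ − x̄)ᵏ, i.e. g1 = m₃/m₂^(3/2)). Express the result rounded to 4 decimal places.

-1.7104

x̄ = (12 - 36 + 3 + 9 + 20 + 10 + 3 + 3) / 8 = 3.0000
deviations (xᵢ − x̄): 9.0000, -39.0000, 0.0000, 6.0000, 17.0000, 7.0000, 0.0000, 0.0000
Σ(xᵢ − x̄)² = 1976.0000 ⇒ m₂ = 1976.0000/8 = 247.00000
Σ(xᵢ − x̄)³ = -53118.0000 ⇒ m₃ = -53118.0000/8 = -6639.75000
m₂^(3/2) = 247.00000^(1.5) = 3881.90971
g1 = m₃ / m₂^(3/2) = -6639.75000 / 3881.90971 ≈ -1.7104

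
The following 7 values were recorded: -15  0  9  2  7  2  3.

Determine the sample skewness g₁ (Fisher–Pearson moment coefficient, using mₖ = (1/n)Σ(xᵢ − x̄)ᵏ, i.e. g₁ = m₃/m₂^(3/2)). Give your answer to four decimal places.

x̄ = (-15 + 0 + 9 + 2 + 7 + 2 + 3) / 7 = 1.1429
deviations (xᵢ − x̄): -16.1429, -1.1429, 7.8571, 0.8571, 5.8571, 0.8571, 1.8571
Σ(xᵢ − x̄)² = 362.8571 ⇒ m₂ = 362.8571/7 = 51.83673
Σ(xᵢ − x̄)³ = -3514.5306 ⇒ m₃ = -3514.5306/7 = -502.07580
m₂^(3/2) = 51.83673^(1.5) = 373.21274
g₁ = m₃ / m₂^(3/2) = -502.07580 / 373.21274 ≈ -1.3453

-1.3453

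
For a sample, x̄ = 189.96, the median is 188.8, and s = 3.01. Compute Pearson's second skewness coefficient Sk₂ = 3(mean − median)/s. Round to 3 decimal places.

Sk₂ = 3(189.96 − 188.8) / 3.01 = 3 × 1.1600 / 3.01
    = 3.4800 / 3.01 ≈ 1.156

1.156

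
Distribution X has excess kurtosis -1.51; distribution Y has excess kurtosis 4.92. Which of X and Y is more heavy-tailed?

Y

Higher excess kurtosis ⇒ heavier tails relative to the normal distribution.
-1.51 vs 4.92: the larger is 4.92, so Y has heavier tails. (Y is leptokurtic — heavier-than-normal tails; the other is platykurtic.)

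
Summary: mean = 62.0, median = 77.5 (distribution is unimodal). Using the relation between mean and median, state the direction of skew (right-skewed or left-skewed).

left-skewed

mean − median = 62.0 − 77.5 = -15.5
mean < median ⇒ the longer tail is on the left ⇒ left-skewed (negatively skewed).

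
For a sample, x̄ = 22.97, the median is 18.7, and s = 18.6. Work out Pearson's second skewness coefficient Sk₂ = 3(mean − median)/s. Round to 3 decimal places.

0.689

Sk₂ = 3(22.97 − 18.7) / 18.6 = 3 × 4.2700 / 18.6
    = 12.8100 / 18.6 ≈ 0.689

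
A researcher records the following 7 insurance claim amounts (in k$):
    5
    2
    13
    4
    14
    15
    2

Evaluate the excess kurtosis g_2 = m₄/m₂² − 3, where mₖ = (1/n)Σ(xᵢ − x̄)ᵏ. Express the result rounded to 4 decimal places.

-1.7946

x̄ = 7.8571
Σ(xᵢ − x̄)² = 206.8571 ⇒ m₂ = 29.55102
Σ(xᵢ − x̄)⁴ = 7368.3382 ⇒ m₄ = 1052.61974
m₂² = 873.26281
g_2 = m₄/m₂² − 3 = 1.20539 − 3 ≈ -1.7946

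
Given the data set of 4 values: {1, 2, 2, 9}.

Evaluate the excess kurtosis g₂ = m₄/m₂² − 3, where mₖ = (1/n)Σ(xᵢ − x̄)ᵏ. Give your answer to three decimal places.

x̄ = 3.5000
Σ(xᵢ − x̄)² = 41.0000 ⇒ m₂ = 10.25000
Σ(xᵢ − x̄)⁴ = 964.2500 ⇒ m₄ = 241.06250
m₂² = 105.06250
g₂ = m₄/m₂² − 3 = 2.29447 − 3 ≈ -0.706

-0.706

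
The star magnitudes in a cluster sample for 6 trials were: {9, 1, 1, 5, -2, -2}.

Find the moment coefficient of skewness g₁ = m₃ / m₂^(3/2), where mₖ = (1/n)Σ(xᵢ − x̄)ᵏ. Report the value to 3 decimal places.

0.666

x̄ = (9 + 1 + 1 + 5 - 2 - 2) / 6 = 2.0000
deviations (xᵢ − x̄): 7.0000, -1.0000, -1.0000, 3.0000, -4.0000, -4.0000
Σ(xᵢ − x̄)² = 92.0000 ⇒ m₂ = 92.0000/6 = 15.33333
Σ(xᵢ − x̄)³ = 240.0000 ⇒ m₃ = 240.0000/6 = 40.00000
m₂^(3/2) = 15.33333^(1.5) = 60.04196
g₁ = m₃ / m₂^(3/2) = 40.00000 / 60.04196 ≈ 0.666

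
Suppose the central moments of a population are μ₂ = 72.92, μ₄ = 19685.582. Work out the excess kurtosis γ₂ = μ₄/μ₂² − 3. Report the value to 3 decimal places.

0.702

μ₂² = 72.92² = 5317.32640
μ₄/μ₂² = 19685.582 / 5317.32640 = 3.70216
γ₂ = 3.70216 − 3 ≈ 0.702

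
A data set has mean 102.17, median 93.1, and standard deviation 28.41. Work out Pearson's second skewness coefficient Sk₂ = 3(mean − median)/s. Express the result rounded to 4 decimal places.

0.9578

Sk₂ = 3(102.17 − 93.1) / 28.41 = 3 × 9.0700 / 28.41
    = 27.2100 / 28.41 ≈ 0.9578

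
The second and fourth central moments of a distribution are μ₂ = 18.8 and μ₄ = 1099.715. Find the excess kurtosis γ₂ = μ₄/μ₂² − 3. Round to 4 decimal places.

0.1115

μ₂² = 18.8² = 353.44000
μ₄/μ₂² = 1099.715 / 353.44000 = 3.11146
γ₂ = 3.11146 − 3 ≈ 0.1115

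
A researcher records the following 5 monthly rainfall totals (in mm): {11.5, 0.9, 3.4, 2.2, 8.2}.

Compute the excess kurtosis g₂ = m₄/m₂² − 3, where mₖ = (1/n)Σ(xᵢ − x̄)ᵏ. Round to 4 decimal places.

x̄ = 5.2400
Σ(xᵢ − x̄)² = 79.4120 ⇒ m₂ = 15.88240
Σ(xᵢ − x̄)⁴ = 2064.0829 ⇒ m₄ = 412.81658
m₂² = 252.25063
g₂ = m₄/m₂² − 3 = 1.63653 − 3 ≈ -1.3635

-1.3635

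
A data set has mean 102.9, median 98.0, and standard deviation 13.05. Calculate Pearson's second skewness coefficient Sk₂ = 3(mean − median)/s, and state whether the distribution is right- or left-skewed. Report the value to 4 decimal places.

Sk₂ = 3(102.9 − 98.0) / 13.05 = 3 × 4.9000 / 13.05
    = 14.7000 / 13.05 ≈ 1.1264
Sk₂ > 0 ⇒ mean > median ⇒ right-skewed (positive skew).

1.1264, right-skewed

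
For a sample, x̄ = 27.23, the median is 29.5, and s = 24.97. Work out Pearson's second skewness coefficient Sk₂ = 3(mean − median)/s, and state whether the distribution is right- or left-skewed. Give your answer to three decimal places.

Sk₂ = 3(27.23 − 29.5) / 24.97 = 3 × -2.2700 / 24.97
    = -6.8100 / 24.97 ≈ -0.273
Sk₂ < 0 ⇒ mean < median ⇒ left-skewed (negative skew).

-0.273, left-skewed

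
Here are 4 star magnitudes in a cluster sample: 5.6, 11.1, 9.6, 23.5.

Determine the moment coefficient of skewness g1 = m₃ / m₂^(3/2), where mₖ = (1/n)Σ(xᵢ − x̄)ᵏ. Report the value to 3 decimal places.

x̄ = (5.6 + 11.1 + 9.6 + 23.5) / 4 = 12.4500
deviations (xᵢ − x̄): -6.8500, -1.3500, -2.8500, 11.0500
Σ(xᵢ − x̄)² = 178.9700 ⇒ m₂ = 178.9700/4 = 44.74250
Σ(xᵢ − x̄)³ = 1002.2040 ⇒ m₃ = 1002.2040/4 = 250.55100
m₂^(3/2) = 44.74250^(1.5) = 299.28184
g1 = m₃ / m₂^(3/2) = 250.55100 / 299.28184 ≈ 0.837

0.837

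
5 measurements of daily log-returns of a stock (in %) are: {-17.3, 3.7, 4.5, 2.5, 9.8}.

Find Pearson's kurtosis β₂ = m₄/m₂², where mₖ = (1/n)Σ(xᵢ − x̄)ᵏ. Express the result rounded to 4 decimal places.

2.9523

x̄ = 0.6400
Σ(xᵢ − x̄)² = 433.4720 ⇒ m₂ = 86.69440
Σ(xᵢ − x̄)⁴ = 110945.0965 ⇒ m₄ = 22189.01930
m₂² = 7515.91899
β₂ = m₄/m₂² = 22189.01930 / 7515.91899 ≈ 2.9523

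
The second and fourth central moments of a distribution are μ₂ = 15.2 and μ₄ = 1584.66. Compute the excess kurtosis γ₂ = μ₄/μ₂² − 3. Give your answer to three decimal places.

μ₂² = 15.2² = 231.04000
μ₄/μ₂² = 1584.66 / 231.04000 = 6.85881
γ₂ = 6.85881 − 3 ≈ 3.859

3.859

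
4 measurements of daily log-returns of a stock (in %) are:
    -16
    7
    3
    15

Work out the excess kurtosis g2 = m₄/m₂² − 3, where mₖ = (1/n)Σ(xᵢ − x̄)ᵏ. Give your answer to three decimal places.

-0.951

x̄ = 2.2500
Σ(xᵢ − x̄)² = 518.7500 ⇒ m₂ = 129.68750
Σ(xᵢ − x̄)⁴ = 137866.5781 ⇒ m₄ = 34466.64453
m₂² = 16818.84766
g2 = m₄/m₂² − 3 = 2.04929 − 3 ≈ -0.951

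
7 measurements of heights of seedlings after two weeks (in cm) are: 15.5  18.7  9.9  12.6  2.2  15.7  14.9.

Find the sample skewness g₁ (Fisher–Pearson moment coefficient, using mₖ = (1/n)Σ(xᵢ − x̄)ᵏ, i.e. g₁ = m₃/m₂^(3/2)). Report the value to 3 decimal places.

x̄ = (15.5 + 18.7 + 9.9 + 12.6 + 2.2 + 15.7 + 14.9) / 7 = 12.7857
deviations (xᵢ − x̄): 2.7143, 5.9143, -2.8857, -0.1857, -10.5857, 2.9143, 2.1143
Σ(xᵢ − x̄)² = 175.7286 ⇒ m₂ = 175.7286/7 = 25.10408
Σ(xᵢ − x̄)³ = -949.1698 ⇒ m₃ = -949.1698/7 = -135.59568
m₂^(3/2) = 25.10408^(1.5) = 125.78142
g₁ = m₃ / m₂^(3/2) = -135.59568 / 125.78142 ≈ -1.078

-1.078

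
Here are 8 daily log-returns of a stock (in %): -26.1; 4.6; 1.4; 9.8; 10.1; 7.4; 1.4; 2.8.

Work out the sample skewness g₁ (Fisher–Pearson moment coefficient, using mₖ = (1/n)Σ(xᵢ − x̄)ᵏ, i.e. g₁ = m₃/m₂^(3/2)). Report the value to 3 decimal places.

x̄ = (-26.1 + 4.6 + 1.4 + 9.8 + 10.1 + 7.4 + 1.4 + 2.8) / 8 = 1.4250
deviations (xᵢ − x̄): -27.5250, 3.1750, -0.0250, 8.3750, 8.6750, 5.9750, -0.0250, 1.3750
Σ(xᵢ − x̄)² = 950.6950 ⇒ m₂ = 950.6950/8 = 118.83688
Σ(xᵢ − x̄)³ = -19365.4583 ⇒ m₃ = -19365.4583/8 = -2420.68228
m₂^(3/2) = 118.83688^(1.5) = 1295.46843
g₁ = m₃ / m₂^(3/2) = -2420.68228 / 1295.46843 ≈ -1.869

-1.869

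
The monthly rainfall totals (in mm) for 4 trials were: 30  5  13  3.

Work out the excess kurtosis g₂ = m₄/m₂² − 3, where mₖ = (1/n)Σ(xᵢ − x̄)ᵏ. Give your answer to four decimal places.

-1.0254

x̄ = 12.7500
Σ(xᵢ − x̄)² = 452.7500 ⇒ m₂ = 113.18750
Σ(xᵢ − x̄)⁴ = 101187.8281 ⇒ m₄ = 25296.95703
m₂² = 12811.41016
g₂ = m₄/m₂² − 3 = 1.97456 − 3 ≈ -1.0254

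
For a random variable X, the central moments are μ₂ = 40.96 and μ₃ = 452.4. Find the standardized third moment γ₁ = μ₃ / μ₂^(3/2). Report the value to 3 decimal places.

σ = √μ₂ = √40.96 = 6.40000
σ³ = μ₂^(3/2) = 262.14400
γ₁ = μ₃/σ³ = 452.4 / 262.14400 ≈ 1.726

1.726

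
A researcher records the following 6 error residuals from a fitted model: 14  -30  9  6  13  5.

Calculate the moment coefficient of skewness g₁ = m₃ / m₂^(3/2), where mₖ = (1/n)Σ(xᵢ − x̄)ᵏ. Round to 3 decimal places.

-1.598

x̄ = (14 - 30 + 9 + 6 + 13 + 5) / 6 = 2.8333
deviations (xᵢ − x̄): 11.1667, -32.8333, 6.1667, 3.1667, 10.1667, 2.1667
Σ(xᵢ − x̄)² = 1358.8333 ⇒ m₂ = 1358.8333/6 = 226.47222
Σ(xᵢ − x̄)³ = -32675.5556 ⇒ m₃ = -32675.5556/6 = -5445.92593
m₂^(3/2) = 226.47222^(1.5) = 3408.17913
g₁ = m₃ / m₂^(3/2) = -5445.92593 / 3408.17913 ≈ -1.598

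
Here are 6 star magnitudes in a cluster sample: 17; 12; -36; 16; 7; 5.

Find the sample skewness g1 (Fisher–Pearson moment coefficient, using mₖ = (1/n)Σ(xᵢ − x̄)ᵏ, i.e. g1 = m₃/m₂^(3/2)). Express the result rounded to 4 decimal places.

-1.5658

x̄ = (17 + 12 - 36 + 16 + 7 + 5) / 6 = 3.5000
deviations (xᵢ − x̄): 13.5000, 8.5000, -39.5000, 12.5000, 3.5000, 1.5000
Σ(xᵢ − x̄)² = 1985.5000 ⇒ m₂ = 1985.5000/6 = 330.91667
Σ(xᵢ − x̄)³ = -56556.0000 ⇒ m₃ = -56556.0000/6 = -9426.00000
m₂^(3/2) = 330.91667^(1.5) = 6019.74315
g1 = m₃ / m₂^(3/2) = -9426.00000 / 6019.74315 ≈ -1.5658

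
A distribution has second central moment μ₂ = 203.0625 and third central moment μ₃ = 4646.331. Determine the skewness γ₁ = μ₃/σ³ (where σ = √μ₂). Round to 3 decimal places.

σ = √μ₂ = √203.0625 = 14.25000
σ³ = μ₂^(3/2) = 2893.64063
γ₁ = μ₃/σ³ = 4646.331 / 2893.64063 ≈ 1.606

1.606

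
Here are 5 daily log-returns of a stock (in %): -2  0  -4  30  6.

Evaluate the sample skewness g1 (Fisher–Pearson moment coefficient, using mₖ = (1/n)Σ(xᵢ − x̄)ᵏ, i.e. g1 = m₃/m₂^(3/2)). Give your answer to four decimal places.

x̄ = (-2 + 0 - 4 + 30 + 6) / 5 = 6.0000
deviations (xᵢ − x̄): -8.0000, -6.0000, -10.0000, 24.0000, 0.0000
Σ(xᵢ − x̄)² = 776.0000 ⇒ m₂ = 776.0000/5 = 155.20000
Σ(xᵢ − x̄)³ = 12096.0000 ⇒ m₃ = 12096.0000/5 = 2419.20000
m₂^(3/2) = 155.20000^(1.5) = 1933.47061
g1 = m₃ / m₂^(3/2) = 2419.20000 / 1933.47061 ≈ 1.2512

1.2512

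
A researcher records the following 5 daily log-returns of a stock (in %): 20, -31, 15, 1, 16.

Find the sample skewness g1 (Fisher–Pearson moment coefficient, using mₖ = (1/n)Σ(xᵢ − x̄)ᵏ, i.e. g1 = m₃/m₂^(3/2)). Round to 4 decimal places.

-1.1194

x̄ = (20 - 31 + 15 + 1 + 16) / 5 = 4.2000
deviations (xᵢ − x̄): 15.8000, -35.2000, 10.8000, -3.2000, 11.8000
Σ(xᵢ − x̄)² = 1754.8000 ⇒ m₂ = 1754.8000/5 = 350.96000
Σ(xᵢ − x̄)³ = -36799.9200 ⇒ m₃ = -36799.9200/5 = -7359.98400
m₂^(3/2) = 350.96000^(1.5) = 6574.85882
g1 = m₃ / m₂^(3/2) = -7359.98400 / 6574.85882 ≈ -1.1194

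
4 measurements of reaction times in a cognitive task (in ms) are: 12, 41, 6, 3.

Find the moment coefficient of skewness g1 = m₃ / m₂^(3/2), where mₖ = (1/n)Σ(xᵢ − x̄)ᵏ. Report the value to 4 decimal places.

x̄ = (12 + 41 + 6 + 3) / 4 = 15.5000
deviations (xᵢ − x̄): -3.5000, 25.5000, -9.5000, -12.5000
Σ(xᵢ − x̄)² = 909.0000 ⇒ m₂ = 909.0000/4 = 227.25000
Σ(xᵢ − x̄)³ = 13728.0000 ⇒ m₃ = 13728.0000/4 = 3432.00000
m₂^(3/2) = 227.25000^(1.5) = 3425.75135
g1 = m₃ / m₂^(3/2) = 3432.00000 / 3425.75135 ≈ 1.0018

1.0018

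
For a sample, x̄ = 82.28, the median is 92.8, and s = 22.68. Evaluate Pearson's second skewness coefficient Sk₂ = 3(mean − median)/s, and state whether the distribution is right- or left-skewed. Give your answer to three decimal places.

Sk₂ = 3(82.28 − 92.8) / 22.68 = 3 × -10.5200 / 22.68
    = -31.5600 / 22.68 ≈ -1.392
Sk₂ < 0 ⇒ mean < median ⇒ left-skewed (negative skew).

-1.392, left-skewed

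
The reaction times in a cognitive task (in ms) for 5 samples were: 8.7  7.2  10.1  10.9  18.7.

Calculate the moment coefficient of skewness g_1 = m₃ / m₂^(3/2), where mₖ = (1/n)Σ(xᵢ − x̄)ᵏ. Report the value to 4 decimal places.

x̄ = (8.7 + 7.2 + 10.1 + 10.9 + 18.7) / 5 = 11.1200
deviations (xᵢ − x̄): -2.4200, -3.9200, -1.0200, -0.2200, 7.5800
Σ(xᵢ − x̄)² = 79.7680 ⇒ m₂ = 79.7680/5 = 15.95360
Σ(xᵢ − x̄)³ = 360.0389 ⇒ m₃ = 360.0389/5 = 72.00778
m₂^(3/2) = 15.95360^(1.5) = 63.72180
g_1 = m₃ / m₂^(3/2) = 72.00778 / 63.72180 ≈ 1.1300

1.1300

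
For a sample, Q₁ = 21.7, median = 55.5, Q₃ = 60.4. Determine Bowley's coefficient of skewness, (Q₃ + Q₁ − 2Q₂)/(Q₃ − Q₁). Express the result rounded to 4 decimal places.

numerator: Q₃ + Q₁ − 2Q₂ = 60.4 + 21.7 − 2×55.5 = -28.9000
denominator: Q₃ − Q₁ = 60.4 − 21.7 = 38.7000
Bowley skewness = -28.9000 / 38.7000 ≈ -0.7468

-0.7468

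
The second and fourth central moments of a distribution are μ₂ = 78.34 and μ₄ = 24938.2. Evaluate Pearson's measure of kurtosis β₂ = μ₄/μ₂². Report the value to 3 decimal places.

μ₂² = 78.34² = 6137.15560
μ₄/μ₂² = 24938.2 / 6137.15560 = 4.06348
β₂ ≈ 4.063

4.063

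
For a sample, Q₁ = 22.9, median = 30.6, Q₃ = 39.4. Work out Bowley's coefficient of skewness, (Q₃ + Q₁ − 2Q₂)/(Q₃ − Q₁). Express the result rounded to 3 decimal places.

0.067

numerator: Q₃ + Q₁ − 2Q₂ = 39.4 + 22.9 − 2×30.6 = 1.1000
denominator: Q₃ − Q₁ = 39.4 − 22.9 = 16.5000
Bowley skewness = 1.1000 / 16.5000 ≈ 0.067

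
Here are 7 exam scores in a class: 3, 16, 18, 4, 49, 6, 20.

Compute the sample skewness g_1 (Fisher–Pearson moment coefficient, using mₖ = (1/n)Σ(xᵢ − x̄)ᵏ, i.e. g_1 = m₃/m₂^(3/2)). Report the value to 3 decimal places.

1.272

x̄ = (3 + 16 + 18 + 4 + 49 + 6 + 20) / 7 = 16.5714
deviations (xᵢ − x̄): -13.5714, -0.5714, 1.4286, -12.5714, 32.4286, -10.5714, 3.4286
Σ(xᵢ − x̄)² = 1519.7143 ⇒ m₂ = 1519.7143/7 = 217.10204
Σ(xᵢ − x̄)³ = 28477.4694 ⇒ m₃ = 28477.4694/7 = 4068.20991
m₂^(3/2) = 217.10204^(1.5) = 3198.86461
g_1 = m₃ / m₂^(3/2) = 4068.20991 / 3198.86461 ≈ 1.272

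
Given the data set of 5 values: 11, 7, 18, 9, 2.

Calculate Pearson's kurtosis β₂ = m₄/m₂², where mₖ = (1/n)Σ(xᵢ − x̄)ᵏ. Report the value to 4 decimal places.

2.2600

x̄ = 9.4000
Σ(xᵢ − x̄)² = 137.2000 ⇒ m₂ = 27.44000
Σ(xᵢ − x̄)⁴ = 8508.4960 ⇒ m₄ = 1701.69920
m₂² = 752.95360
β₂ = m₄/m₂² = 1701.69920 / 752.95360 ≈ 2.2600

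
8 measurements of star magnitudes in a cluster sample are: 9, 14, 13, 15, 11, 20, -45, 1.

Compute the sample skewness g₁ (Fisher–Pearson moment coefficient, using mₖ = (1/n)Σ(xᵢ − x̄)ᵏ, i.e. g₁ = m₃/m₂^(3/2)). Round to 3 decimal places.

x̄ = (9 + 14 + 13 + 15 + 11 + 20 - 45 + 1) / 8 = 4.7500
deviations (xᵢ − x̄): 4.2500, 9.2500, 8.2500, 10.2500, 6.2500, 15.2500, -49.7500, -3.7500
Σ(xᵢ − x̄)² = 3037.5000 ⇒ m₂ = 3037.5000/8 = 379.68750
Σ(xᵢ − x̄)³ = -116889.7500 ⇒ m₃ = -116889.7500/8 = -14611.21875
m₂^(3/2) = 379.68750^(1.5) = 7398.42796
g₁ = m₃ / m₂^(3/2) = -14611.21875 / 7398.42796 ≈ -1.975

-1.975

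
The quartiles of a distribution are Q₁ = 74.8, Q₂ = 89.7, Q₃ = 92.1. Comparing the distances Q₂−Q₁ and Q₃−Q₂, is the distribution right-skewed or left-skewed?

left-skewed

Q₂ − Q₁ = 14.9;  Q₃ − Q₂ = 2.4
Q₂ − Q₁ > Q₃ − Q₂ ⇒ the lower half is more spread out ⇒ left-skewed.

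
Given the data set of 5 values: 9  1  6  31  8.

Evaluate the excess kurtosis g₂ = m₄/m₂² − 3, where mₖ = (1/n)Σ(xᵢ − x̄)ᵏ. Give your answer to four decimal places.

x̄ = 11.0000
Σ(xᵢ − x̄)² = 538.0000 ⇒ m₂ = 107.60000
Σ(xᵢ − x̄)⁴ = 170722.0000 ⇒ m₄ = 34144.40000
m₂² = 11577.76000
g₂ = m₄/m₂² − 3 = 2.94914 − 3 ≈ -0.0509

-0.0509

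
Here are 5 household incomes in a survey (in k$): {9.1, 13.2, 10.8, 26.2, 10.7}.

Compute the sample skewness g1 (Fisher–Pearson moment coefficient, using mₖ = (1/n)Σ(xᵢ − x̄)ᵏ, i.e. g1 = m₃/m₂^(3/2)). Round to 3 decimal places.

1.342

x̄ = (9.1 + 13.2 + 10.8 + 26.2 + 10.7) / 5 = 14.0000
deviations (xᵢ − x̄): -4.9000, -0.8000, -3.2000, 12.2000, -3.3000
Σ(xᵢ − x̄)² = 194.6200 ⇒ m₂ = 194.6200/5 = 38.92400
Σ(xᵢ − x̄)³ = 1628.9820 ⇒ m₃ = 1628.9820/5 = 325.79640
m₂^(3/2) = 38.92400^(1.5) = 242.84334
g1 = m₃ / m₂^(3/2) = 325.79640 / 242.84334 ≈ 1.342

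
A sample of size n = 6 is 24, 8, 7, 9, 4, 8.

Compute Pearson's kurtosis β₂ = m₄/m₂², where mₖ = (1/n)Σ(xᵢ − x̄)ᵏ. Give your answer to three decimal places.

3.823

x̄ = 10.0000
Σ(xᵢ − x̄)² = 250.0000 ⇒ m₂ = 41.66667
Σ(xᵢ − x̄)⁴ = 39826.0000 ⇒ m₄ = 6637.66667
m₂² = 1736.11111
β₂ = m₄/m₂² = 6637.66667 / 1736.11111 ≈ 3.823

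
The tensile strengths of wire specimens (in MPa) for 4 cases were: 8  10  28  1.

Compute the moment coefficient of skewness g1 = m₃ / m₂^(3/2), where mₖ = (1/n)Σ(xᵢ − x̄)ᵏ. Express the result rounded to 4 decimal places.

0.7569

x̄ = (8 + 10 + 28 + 1) / 4 = 11.7500
deviations (xᵢ − x̄): -3.7500, -1.7500, 16.2500, -10.7500
Σ(xᵢ − x̄)² = 396.7500 ⇒ m₂ = 396.7500/4 = 99.18750
Σ(xᵢ − x̄)³ = 2990.6250 ⇒ m₃ = 2990.6250/4 = 747.65625
m₂^(3/2) = 99.18750^(1.5) = 987.83729
g1 = m₃ / m₂^(3/2) = 747.65625 / 987.83729 ≈ 0.7569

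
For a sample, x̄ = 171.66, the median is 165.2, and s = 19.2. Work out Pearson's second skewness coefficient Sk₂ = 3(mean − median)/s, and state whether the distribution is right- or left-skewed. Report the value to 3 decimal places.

1.009, right-skewed

Sk₂ = 3(171.66 − 165.2) / 19.2 = 3 × 6.4600 / 19.2
    = 19.3800 / 19.2 ≈ 1.009
Sk₂ > 0 ⇒ mean > median ⇒ right-skewed (positive skew).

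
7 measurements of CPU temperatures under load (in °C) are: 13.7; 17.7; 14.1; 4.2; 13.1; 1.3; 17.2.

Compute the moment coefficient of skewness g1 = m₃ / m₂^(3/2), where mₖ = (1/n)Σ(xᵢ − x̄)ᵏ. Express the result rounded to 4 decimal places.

x̄ = (13.7 + 17.7 + 14.1 + 4.2 + 13.1 + 1.3 + 17.2) / 7 = 11.6143
deviations (xᵢ − x̄): 2.0857, 6.0857, 2.4857, -7.4143, 1.4857, -10.3143, 5.5857
Σ(xᵢ − x̄)² = 242.3286 ⇒ m₂ = 242.3286/7 = 34.61837
Σ(xᵢ − x̄)³ = -1077.4785 ⇒ m₃ = -1077.4785/7 = -153.92550
m₂^(3/2) = 34.61837^(1.5) = 203.68539
g1 = m₃ / m₂^(3/2) = -153.92550 / 203.68539 ≈ -0.7557

-0.7557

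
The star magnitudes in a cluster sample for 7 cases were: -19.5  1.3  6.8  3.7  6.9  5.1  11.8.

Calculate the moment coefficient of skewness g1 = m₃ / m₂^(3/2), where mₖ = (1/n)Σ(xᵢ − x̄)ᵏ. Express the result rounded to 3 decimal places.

-1.601

x̄ = (-19.5 + 1.3 + 6.8 + 3.7 + 6.9 + 5.1 + 11.8) / 7 = 2.3000
deviations (xᵢ − x̄): -21.8000, -1.0000, 4.5000, 1.4000, 4.6000, 2.8000, 9.5000
Σ(xᵢ − x̄)² = 617.7000 ⇒ m₂ = 617.7000/7 = 88.24286
Σ(xᵢ − x̄)³ = -9290.7000 ⇒ m₃ = -9290.7000/7 = -1327.24286
m₂^(3/2) = 88.24286^(1.5) = 828.93283
g1 = m₃ / m₂^(3/2) = -1327.24286 / 828.93283 ≈ -1.601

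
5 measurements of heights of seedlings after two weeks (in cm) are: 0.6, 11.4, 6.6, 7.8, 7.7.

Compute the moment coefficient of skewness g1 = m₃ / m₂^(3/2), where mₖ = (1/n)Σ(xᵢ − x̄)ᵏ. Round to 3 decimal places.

-0.664

x̄ = (0.6 + 11.4 + 6.6 + 7.8 + 7.7) / 5 = 6.8200
deviations (xᵢ − x̄): -6.2200, 4.5800, -0.2200, 0.9800, 0.8800
Σ(xᵢ − x̄)² = 61.4480 ⇒ m₂ = 61.4480/5 = 12.28960
Σ(xᵢ − x̄)³ = -142.9579 ⇒ m₃ = -142.9579/5 = -28.59158
m₂^(3/2) = 12.28960^(1.5) = 43.08307
g1 = m₃ / m₂^(3/2) = -28.59158 / 43.08307 ≈ -0.664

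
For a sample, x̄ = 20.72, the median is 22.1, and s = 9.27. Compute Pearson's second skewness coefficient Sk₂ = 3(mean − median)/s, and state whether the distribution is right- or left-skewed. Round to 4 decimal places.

Sk₂ = 3(20.72 − 22.1) / 9.27 = 3 × -1.3800 / 9.27
    = -4.1400 / 9.27 ≈ -0.4466
Sk₂ < 0 ⇒ mean < median ⇒ left-skewed (negative skew).

-0.4466, left-skewed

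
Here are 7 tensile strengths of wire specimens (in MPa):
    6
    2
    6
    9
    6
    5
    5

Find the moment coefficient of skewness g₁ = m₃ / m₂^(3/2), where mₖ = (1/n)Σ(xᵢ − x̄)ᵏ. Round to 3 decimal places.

-0.109

x̄ = (6 + 2 + 6 + 9 + 6 + 5 + 5) / 7 = 5.5714
deviations (xᵢ − x̄): 0.4286, -3.5714, 0.4286, 3.4286, 0.4286, -0.5714, -0.5714
Σ(xᵢ − x̄)² = 25.7143 ⇒ m₂ = 25.7143/7 = 3.67347
Σ(xᵢ − x̄)³ = -5.3878 ⇒ m₃ = -5.3878/7 = -0.76968
m₂^(3/2) = 3.67347^(1.5) = 7.04068
g₁ = m₃ / m₂^(3/2) = -0.76968 / 7.04068 ≈ -0.109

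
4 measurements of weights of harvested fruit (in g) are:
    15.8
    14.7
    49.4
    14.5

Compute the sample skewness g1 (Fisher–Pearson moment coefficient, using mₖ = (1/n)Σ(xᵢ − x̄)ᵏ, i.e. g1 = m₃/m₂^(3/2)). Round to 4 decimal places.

1.1509

x̄ = (15.8 + 14.7 + 49.4 + 14.5) / 4 = 23.6000
deviations (xᵢ − x̄): -7.8000, -8.9000, 25.8000, -9.1000
Σ(xᵢ − x̄)² = 888.5000 ⇒ m₂ = 888.5000/4 = 222.12500
Σ(xᵢ − x̄)³ = 15240.4200 ⇒ m₃ = 15240.4200/4 = 3810.10500
m₂^(3/2) = 222.12500^(1.5) = 3310.51958
g1 = m₃ / m₂^(3/2) = 3810.10500 / 3310.51958 ≈ 1.1509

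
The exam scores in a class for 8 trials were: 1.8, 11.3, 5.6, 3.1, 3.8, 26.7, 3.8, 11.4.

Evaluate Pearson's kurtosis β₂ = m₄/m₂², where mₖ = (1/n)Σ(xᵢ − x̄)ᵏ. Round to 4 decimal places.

4.0974

x̄ = 8.4375
Σ(xᵢ − x̄)² = 474.0988 ⇒ m₂ = 59.26234
Σ(xᵢ − x̄)⁴ = 115121.4871 ⇒ m₄ = 14390.18589
m₂² = 3512.02539
β₂ = m₄/m₂² = 14390.18589 / 3512.02539 ≈ 4.0974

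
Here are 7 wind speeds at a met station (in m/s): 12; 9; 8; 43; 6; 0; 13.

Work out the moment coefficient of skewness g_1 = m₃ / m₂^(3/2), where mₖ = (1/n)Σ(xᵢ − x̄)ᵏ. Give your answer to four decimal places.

x̄ = (12 + 9 + 8 + 43 + 6 + 0 + 13) / 7 = 13.0000
deviations (xᵢ − x̄): -1.0000, -4.0000, -5.0000, 30.0000, -7.0000, -13.0000, 0.0000
Σ(xᵢ − x̄)² = 1160.0000 ⇒ m₂ = 1160.0000/7 = 165.71429
Σ(xᵢ − x̄)³ = 24270.0000 ⇒ m₃ = 24270.0000/7 = 3467.14286
m₂^(3/2) = 165.71429^(1.5) = 2133.24101
g_1 = m₃ / m₂^(3/2) = 3467.14286 / 2133.24101 ≈ 1.6253

1.6253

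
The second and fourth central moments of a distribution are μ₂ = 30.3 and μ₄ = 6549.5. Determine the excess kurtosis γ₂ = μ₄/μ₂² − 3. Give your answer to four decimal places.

μ₂² = 30.3² = 918.09000
μ₄/μ₂² = 6549.5 / 918.09000 = 7.13383
γ₂ = 7.13383 − 3 ≈ 4.1338

4.1338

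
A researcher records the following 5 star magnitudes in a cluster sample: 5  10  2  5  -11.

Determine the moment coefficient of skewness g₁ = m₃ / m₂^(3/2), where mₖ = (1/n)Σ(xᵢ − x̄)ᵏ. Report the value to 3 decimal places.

x̄ = (5 + 10 + 2 + 5 - 11) / 5 = 2.2000
deviations (xᵢ − x̄): 2.8000, 7.8000, -0.2000, 2.8000, -13.2000
Σ(xᵢ − x̄)² = 250.8000 ⇒ m₂ = 250.8000/5 = 50.16000
Σ(xᵢ − x̄)³ = -1781.5200 ⇒ m₃ = -1781.5200/5 = -356.30400
m₂^(3/2) = 50.16000^(1.5) = 355.25180
g₁ = m₃ / m₂^(3/2) = -356.30400 / 355.25180 ≈ -1.003

-1.003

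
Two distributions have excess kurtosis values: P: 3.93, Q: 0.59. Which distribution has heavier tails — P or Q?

P

Higher excess kurtosis ⇒ heavier tails relative to the normal distribution.
3.93 vs 0.59: the larger is 3.93, so P has heavier tails.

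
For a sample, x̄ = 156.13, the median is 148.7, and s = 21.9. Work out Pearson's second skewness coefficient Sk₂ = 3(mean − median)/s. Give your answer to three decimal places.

1.018

Sk₂ = 3(156.13 − 148.7) / 21.9 = 3 × 7.4300 / 21.9
    = 22.2900 / 21.9 ≈ 1.018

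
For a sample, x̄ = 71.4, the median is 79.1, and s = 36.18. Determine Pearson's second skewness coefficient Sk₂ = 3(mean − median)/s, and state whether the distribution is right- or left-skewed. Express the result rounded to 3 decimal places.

Sk₂ = 3(71.4 − 79.1) / 36.18 = 3 × -7.7000 / 36.18
    = -23.1000 / 36.18 ≈ -0.638
Sk₂ < 0 ⇒ mean < median ⇒ left-skewed (negative skew).

-0.638, left-skewed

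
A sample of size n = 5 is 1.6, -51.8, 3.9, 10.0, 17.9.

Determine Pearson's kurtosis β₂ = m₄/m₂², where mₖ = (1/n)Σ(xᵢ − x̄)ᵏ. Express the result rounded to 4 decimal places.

3.0121

x̄ = -3.6800
Σ(xᵢ − x̄)² = 3053.7080 ⇒ m₂ = 610.74160
Σ(xᵢ − x̄)⁴ = 5617673.4155 ⇒ m₄ = 1123534.68310
m₂² = 373005.30197
β₂ = m₄/m₂² = 1123534.68310 / 373005.30197 ≈ 3.0121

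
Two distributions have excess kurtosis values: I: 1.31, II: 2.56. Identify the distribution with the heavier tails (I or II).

II

Higher excess kurtosis ⇒ heavier tails relative to the normal distribution.
1.31 vs 2.56: the larger is 2.56, so II has heavier tails.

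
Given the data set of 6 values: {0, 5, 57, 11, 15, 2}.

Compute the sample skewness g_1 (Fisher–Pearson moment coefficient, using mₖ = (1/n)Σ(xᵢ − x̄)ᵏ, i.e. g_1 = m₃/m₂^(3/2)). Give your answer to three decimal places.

1.524

x̄ = (0 + 5 + 57 + 11 + 15 + 2) / 6 = 15.0000
deviations (xᵢ − x̄): -15.0000, -10.0000, 42.0000, -4.0000, 0.0000, -13.0000
Σ(xᵢ − x̄)² = 2274.0000 ⇒ m₂ = 2274.0000/6 = 379.00000
Σ(xᵢ − x̄)³ = 67452.0000 ⇒ m₃ = 67452.0000/6 = 11242.00000
m₂^(3/2) = 379.00000^(1.5) = 7378.34256
g_1 = m₃ / m₂^(3/2) = 11242.00000 / 7378.34256 ≈ 1.524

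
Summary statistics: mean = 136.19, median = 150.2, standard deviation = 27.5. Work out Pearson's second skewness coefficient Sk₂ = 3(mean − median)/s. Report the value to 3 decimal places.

Sk₂ = 3(136.19 − 150.2) / 27.5 = 3 × -14.0100 / 27.5
    = -42.0300 / 27.5 ≈ -1.528

-1.528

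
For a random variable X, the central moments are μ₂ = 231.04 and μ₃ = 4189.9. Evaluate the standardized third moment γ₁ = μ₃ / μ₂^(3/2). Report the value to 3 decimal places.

1.193

σ = √μ₂ = √231.04 = 15.20000
σ³ = μ₂^(3/2) = 3511.80800
γ₁ = μ₃/σ³ = 4189.9 / 3511.80800 ≈ 1.193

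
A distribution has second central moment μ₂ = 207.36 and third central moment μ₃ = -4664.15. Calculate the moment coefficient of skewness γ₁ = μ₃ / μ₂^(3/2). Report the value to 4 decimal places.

-1.5620

σ = √μ₂ = √207.36 = 14.40000
σ³ = μ₂^(3/2) = 2985.98400
γ₁ = μ₃/σ³ = -4664.15 / 2985.98400 ≈ -1.5620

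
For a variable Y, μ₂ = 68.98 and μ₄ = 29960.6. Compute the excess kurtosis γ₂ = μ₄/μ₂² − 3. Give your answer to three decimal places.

3.297

μ₂² = 68.98² = 4758.24040
μ₄/μ₂² = 29960.6 / 4758.24040 = 6.29657
γ₂ = 6.29657 − 3 ≈ 3.297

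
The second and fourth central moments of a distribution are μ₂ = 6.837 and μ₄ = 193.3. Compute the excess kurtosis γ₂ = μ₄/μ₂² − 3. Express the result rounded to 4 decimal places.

μ₂² = 6.837² = 46.74457
μ₄/μ₂² = 193.3 / 46.74457 = 4.13524
γ₂ = 4.13524 − 3 ≈ 1.1352

1.1352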